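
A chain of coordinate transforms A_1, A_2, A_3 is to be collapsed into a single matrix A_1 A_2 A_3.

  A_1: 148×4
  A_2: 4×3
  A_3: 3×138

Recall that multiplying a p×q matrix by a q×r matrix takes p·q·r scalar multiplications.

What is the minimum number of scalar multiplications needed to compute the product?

Order (A_1 (A_2 A_3)): (A_2 A_3): 4×3 by 3×138 → 4×138, cost 4·3·138 = 1656; (A_1 (A_2 A_3)): 148×4 by 4×138 → 148×138, cost 148·4·138 = 81696; cumulative 83352. Total 83352.
Order ((A_1 A_2) A_3): (A_1 A_2): 148×4 by 4×3 → 148×3, cost 148·4·3 = 1776; ((A_1 A_2) A_3): 148×3 by 3×138 → 148×138, cost 148·3·138 = 61272; cumulative 63048. Total 63048.
Minimum: 63048.

63048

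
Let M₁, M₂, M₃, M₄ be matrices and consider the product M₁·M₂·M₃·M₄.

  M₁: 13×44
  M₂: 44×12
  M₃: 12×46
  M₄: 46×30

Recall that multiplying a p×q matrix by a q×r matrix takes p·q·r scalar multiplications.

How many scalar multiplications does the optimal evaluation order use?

28104

Adjacent pairs: M₁M₂ = 13·44·12 = 6864; M₂M₃ = 44·12·46 = 24288; M₃M₄ = 12·46·30 = 16560.
Length 3: M₁..M₃: k=1: 0+24288+13·44·46=50600; k=2: 6864+0+13·12·46=14040 → min 14040 | M₂..M₄: k=2: 0+16560+44·12·30=32400; k=3: 24288+0+44·46·30=85008 → min 32400.
Length 4: M₁..M₄: k=1: 0+32400+13·44·30=49560; k=2: 6864+16560+13·12·30=28104; k=3: 14040+0+13·46·30=31980 → min 28104.
Optimal order: ((M₁·M₂)·(M₃·M₄)) with cost 28104.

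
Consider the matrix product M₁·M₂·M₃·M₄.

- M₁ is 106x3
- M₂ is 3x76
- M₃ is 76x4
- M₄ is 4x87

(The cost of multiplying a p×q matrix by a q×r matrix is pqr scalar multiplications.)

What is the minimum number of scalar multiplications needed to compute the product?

29622

Adjacent pairs: M₁M₂ = 106·3·76 = 24168; M₂M₃ = 3·76·4 = 912; M₃M₄ = 76·4·87 = 26448.
Length 3: M₁..M₃: k=1: 0+912+106·3·4=2184; k=2: 24168+0+106·76·4=56392 → min 2184 | M₂..M₄: k=2: 0+26448+3·76·87=46284; k=3: 912+0+3·4·87=1956 → min 1956.
Length 4: M₁..M₄: k=1: 0+1956+106·3·87=29622; k=2: 24168+26448+106·76·87=751488; k=3: 2184+0+106·4·87=39072 → min 29622.
Optimal order: (M₁·((M₂·M₃)·M₄)) with cost 29622.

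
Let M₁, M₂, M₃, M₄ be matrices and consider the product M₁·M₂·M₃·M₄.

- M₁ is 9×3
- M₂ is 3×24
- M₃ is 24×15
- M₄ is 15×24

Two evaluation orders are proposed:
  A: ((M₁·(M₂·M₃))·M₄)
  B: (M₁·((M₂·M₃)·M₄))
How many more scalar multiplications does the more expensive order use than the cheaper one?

1917

Order A = ((M₁·(M₂·M₃))·M₄): (M₂·M₃): 3×24 by 24×15 → 3×15, cost 3·24·15 = 1080; (M₁·(M₂·M₃)): 9×3 by 3×15 → 9×15, cost 9·3·15 = 405; cumulative 1485; ((M₁·(M₂·M₃))·M₄): 9×15 by 15×24 → 9×24, cost 9·15·24 = 3240; cumulative 4725. Total 4725.
Order B = (M₁·((M₂·M₃)·M₄)): (M₂·M₃): 3×24 by 24×15 → 3×15, cost 3·24·15 = 1080; ((M₂·M₃)·M₄): 3×15 by 15×24 → 3×24, cost 3·15·24 = 1080; cumulative 2160; (M₁·((M₂·M₃)·M₄)): 9×3 by 3×24 → 9×24, cost 9·3·24 = 648; cumulative 2808. Total 2808.
Difference: |4725 − 2808| = 1917.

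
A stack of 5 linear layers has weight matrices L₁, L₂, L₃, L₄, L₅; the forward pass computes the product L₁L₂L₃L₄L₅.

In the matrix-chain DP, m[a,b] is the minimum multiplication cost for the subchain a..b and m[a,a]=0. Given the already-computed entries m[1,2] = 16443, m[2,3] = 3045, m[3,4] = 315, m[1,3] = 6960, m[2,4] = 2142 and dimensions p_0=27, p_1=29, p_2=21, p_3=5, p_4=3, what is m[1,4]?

4491

m[1,4] = min over k∈[1,3] of m[1,k]+m[k+1,4]+p_{0}·p_k·p_{4}.
k=1: 0 + 2142 + 27·29·3 = 4491; k=2: 16443 + 315 + 27·21·3 = 18459; k=3: 6960 + 0 + 27·5·3 = 7365.
Minimum: 4491 at k=1.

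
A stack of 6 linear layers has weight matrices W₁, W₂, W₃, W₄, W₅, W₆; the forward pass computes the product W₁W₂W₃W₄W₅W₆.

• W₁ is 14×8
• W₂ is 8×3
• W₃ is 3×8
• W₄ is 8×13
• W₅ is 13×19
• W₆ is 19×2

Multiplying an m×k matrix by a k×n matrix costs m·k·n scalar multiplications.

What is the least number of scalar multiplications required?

1022

Adjacent pairs: W₁W₂ = 14·8·3 = 336; W₂W₃ = 8·3·8 = 192; W₃W₄ = 3·8·13 = 312; W₄W₅ = 8·13·19 = 1976; W₅W₆ = 13·19·2 = 494.
Length 3: W₁..W₃: k=1: 0+192+14·8·8=1088; k=2: 336+0+14·3·8=672 → min 672 | W₂..W₄: k=2: 0+312+8·3·13=624; k=3: 192+0+8·8·13=1024 → min 624 | W₃..W₅: k=3: 0+1976+3·8·19=2432; k=4: 312+0+3·13·19=1053 → min 1053 | W₄..W₆: k=4: 0+494+8·13·2=702; k=5: 1976+0+8·19·2=2280 → min 702.
Length 4: W₁..W₄: k=1: 0+624+14·8·13=2080; k=2: 336+312+14·3·13=1194; k=3: 672+0+14·8·13=2128 → min 1194 | W₂..W₅: k=2: 0+1053+8·3·19=1509; k=3: 192+1976+8·8·19=3384; k=4: 624+0+8·13·19=2600 → min 1509 | W₃..W₆: k=3: 0+702+3·8·2=750; k=4: 312+494+3·13·2=884; k=5: 1053+0+3·19·2=1167 → min 750.
Length 5: W₁..W₅: k=1: 0+1509+14·8·19=3637; k=2: 336+1053+14·3·19=2187; k=3: 672+1976+14·8·19=4776; k=4: 1194+0+14·13·19=4652 → min 2187 | W₂..W₆: k=2: 0+750+8·3·2=798; k=3: 192+702+8·8·2=1022; k=4: 624+494+8·13·2=1326; k=5: 1509+0+8·19·2=1813 → min 798.
Length 6: W₁..W₆: k=1: 0+798+14·8·2=1022; k=2: 336+750+14·3·2=1170; k=3: 672+702+14·8·2=1598; k=4: 1194+494+14·13·2=2052; k=5: 2187+0+14·19·2=2719 → min 1022.
Optimal order: (W₁(W₂(W₃(W₄(W₅W₆))))) with cost 1022.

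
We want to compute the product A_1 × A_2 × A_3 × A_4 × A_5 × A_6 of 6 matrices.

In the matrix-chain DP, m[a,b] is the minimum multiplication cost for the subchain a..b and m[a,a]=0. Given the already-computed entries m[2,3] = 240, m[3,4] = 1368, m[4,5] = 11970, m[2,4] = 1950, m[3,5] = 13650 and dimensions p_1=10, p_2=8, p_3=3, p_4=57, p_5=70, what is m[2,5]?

m[2,5] = min over k∈[2,4] of m[2,k]+m[k+1,5]+p_{1}·p_k·p_{5}.
k=2: 0 + 13650 + 10·8·70 = 19250; k=3: 240 + 11970 + 10·3·70 = 14310; k=4: 1950 + 0 + 10·57·70 = 41850.
Minimum: 14310 at k=3.

14310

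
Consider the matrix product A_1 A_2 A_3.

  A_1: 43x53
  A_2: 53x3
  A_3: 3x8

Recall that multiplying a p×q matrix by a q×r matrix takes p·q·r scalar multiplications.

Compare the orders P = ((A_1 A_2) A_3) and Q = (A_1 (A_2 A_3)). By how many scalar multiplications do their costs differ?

Order P = ((A_1 A_2) A_3): (A_1 A_2): 43×53 by 53×3 → 43×3, cost 43·53·3 = 6837; ((A_1 A_2) A_3): 43×3 by 3×8 → 43×8, cost 43·3·8 = 1032; cumulative 7869. Total 7869.
Order Q = (A_1 (A_2 A_3)): (A_2 A_3): 53×3 by 3×8 → 53×8, cost 53·3·8 = 1272; (A_1 (A_2 A_3)): 43×53 by 53×8 → 43×8, cost 43·53·8 = 18232; cumulative 19504. Total 19504.
Difference: |7869 − 19504| = 11635.

11635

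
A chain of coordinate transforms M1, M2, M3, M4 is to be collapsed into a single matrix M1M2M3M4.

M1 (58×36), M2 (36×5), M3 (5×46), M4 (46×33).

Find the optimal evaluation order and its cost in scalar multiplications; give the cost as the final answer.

27600

Adjacent pairs: M1M2 = 58·36·5 = 10440; M2M3 = 36·5·46 = 8280; M3M4 = 5·46·33 = 7590.
Length 3: M1..M3: k=1: 0+8280+58·36·46=104328; k=2: 10440+0+58·5·46=23780 → min 23780 | M2..M4: k=2: 0+7590+36·5·33=13530; k=3: 8280+0+36·46·33=62928 → min 13530.
Length 4: M1..M4: k=1: 0+13530+58·36·33=82434; k=2: 10440+7590+58·5·33=27600; k=3: 23780+0+58·46·33=111824 → min 27600.
Optimal parenthesization: ((M1M2)(M3M4)) with cost 27600.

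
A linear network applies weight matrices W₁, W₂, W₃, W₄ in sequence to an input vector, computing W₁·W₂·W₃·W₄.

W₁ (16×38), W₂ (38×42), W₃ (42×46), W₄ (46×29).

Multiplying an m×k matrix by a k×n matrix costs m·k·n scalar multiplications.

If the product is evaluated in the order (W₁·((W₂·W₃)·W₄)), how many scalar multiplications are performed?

(W₂·W₃): 38×42 by 42×46 → 38×46, cost 38·42·46 = 73416
((W₂·W₃)·W₄): 38×46 by 46×29 → 38×29, cost 38·46·29 = 50692; cumulative 124108
(W₁·((W₂·W₃)·W₄)): 16×38 by 38×29 → 16×29, cost 16·38·29 = 17632; cumulative 141740
Total: 141740 scalar multiplications.

141740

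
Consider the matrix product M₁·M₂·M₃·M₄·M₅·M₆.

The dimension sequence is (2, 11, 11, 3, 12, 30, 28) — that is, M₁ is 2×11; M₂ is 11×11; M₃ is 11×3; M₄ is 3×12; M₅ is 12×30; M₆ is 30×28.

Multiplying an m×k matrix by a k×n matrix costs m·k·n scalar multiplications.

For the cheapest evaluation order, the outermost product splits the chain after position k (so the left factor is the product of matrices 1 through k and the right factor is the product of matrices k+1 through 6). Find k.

Adjacent pairs: M₁M₂ = 2·11·11 = 242; M₂M₃ = 11·11·3 = 363; M₃M₄ = 11·3·12 = 396; M₄M₅ = 3·12·30 = 1080; M₅M₆ = 12·30·28 = 10080.
Length 3: M₁..M₃: k=1: 0+363+2·11·3=429; k=2: 242+0+2·11·3=308 → min 308 | M₂..M₄: k=2: 0+396+11·11·12=1848; k=3: 363+0+11·3·12=759 → min 759 | M₃..M₅: k=3: 0+1080+11·3·30=2070; k=4: 396+0+11·12·30=4356 → min 2070 | M₄..M₆: k=4: 0+10080+3·12·28=11088; k=5: 1080+0+3·30·28=3600 → min 3600.
Length 4: M₁..M₄: k=1: 0+759+2·11·12=1023; k=2: 242+396+2·11·12=902; k=3: 308+0+2·3·12=380 → min 380 | M₂..M₅: k=2: 0+2070+11·11·30=5700; k=3: 363+1080+11·3·30=2433; k=4: 759+0+11·12·30=4719 → min 2433 | M₃..M₆: k=3: 0+3600+11·3·28=4524; k=4: 396+10080+11·12·28=14172; k=5: 2070+0+11·30·28=11310 → min 4524.
Length 5: M₁..M₅: k=1: 0+2433+2·11·30=3093; k=2: 242+2070+2·11·30=2972; k=3: 308+1080+2·3·30=1568; k=4: 380+0+2·12·30=1100 → min 1100 | M₂..M₆: k=2: 0+4524+11·11·28=7912; k=3: 363+3600+11·3·28=4887; k=4: 759+10080+11·12·28=14535; k=5: 2433+0+11·30·28=11673 → min 4887.
Top-level splits: k=1: (M₁..M₁)·(M₂..M₆) → 0+4887+2·11·28 = 5503; k=2: (M₁..M₂)·(M₃..M₆) → 242+4524+2·11·28 = 5382; k=3: (M₁..M₃)·(M₄..M₆) → 308+3600+2·3·28 = 4076; k=4: (M₁..M₄)·(M₅..M₆) → 380+10080+2·12·28 = 11132; k=5: (M₁..M₅)·(M₆..M₆) → 1100+0+2·30·28 = 2780.
Best split is after M₅, i.e. k = 5.

5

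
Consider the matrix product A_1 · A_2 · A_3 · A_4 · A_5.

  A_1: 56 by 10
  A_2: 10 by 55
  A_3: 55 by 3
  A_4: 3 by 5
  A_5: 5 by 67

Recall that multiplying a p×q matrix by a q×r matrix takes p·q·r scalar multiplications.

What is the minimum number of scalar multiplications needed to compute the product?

Adjacent pairs: A_1A_2 = 56·10·55 = 30800; A_2A_3 = 10·55·3 = 1650; A_3A_4 = 55·3·5 = 825; A_4A_5 = 3·5·67 = 1005.
Length 3: A_1..A_3: k=1: 0+1650+56·10·3=3330; k=2: 30800+0+56·55·3=40040 → min 3330 | A_2..A_4: k=2: 0+825+10·55·5=3575; k=3: 1650+0+10·3·5=1800 → min 1800 | A_3..A_5: k=3: 0+1005+55·3·67=12060; k=4: 825+0+55·5·67=19250 → min 12060.
Length 4: A_1..A_4: k=1: 0+1800+56·10·5=4600; k=2: 30800+825+56·55·5=47025; k=3: 3330+0+56·3·5=4170 → min 4170 | A_2..A_5: k=2: 0+12060+10·55·67=48910; k=3: 1650+1005+10·3·67=4665; k=4: 1800+0+10·5·67=5150 → min 4665.
Length 5: A_1..A_5: k=1: 0+4665+56·10·67=42185; k=2: 30800+12060+56·55·67=249220; k=3: 3330+1005+56·3·67=15591; k=4: 4170+0+56·5·67=22930 → min 15591.
Optimal order: ((A_1 · (A_2 · A_3)) · (A_4 · A_5)) with cost 15591.

15591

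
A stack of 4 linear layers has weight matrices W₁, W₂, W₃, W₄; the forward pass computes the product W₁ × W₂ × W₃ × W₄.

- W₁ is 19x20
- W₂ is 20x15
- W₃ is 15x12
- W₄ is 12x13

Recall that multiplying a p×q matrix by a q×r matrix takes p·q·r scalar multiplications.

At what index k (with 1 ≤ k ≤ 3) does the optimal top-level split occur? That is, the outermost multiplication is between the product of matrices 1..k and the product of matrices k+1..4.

3

Adjacent pairs: W₁W₂ = 19·20·15 = 5700; W₂W₃ = 20·15·12 = 3600; W₃W₄ = 15·12·13 = 2340.
Length 3: W₁..W₃: k=1: 0+3600+19·20·12=8160; k=2: 5700+0+19·15·12=9120 → min 8160 | W₂..W₄: k=2: 0+2340+20·15·13=6240; k=3: 3600+0+20·12·13=6720 → min 6240.
Top-level splits: k=1: (W₁..W₁)·(W₂..W₄) → 0+6240+19·20·13 = 11180; k=2: (W₁..W₂)·(W₃..W₄) → 5700+2340+19·15·13 = 11745; k=3: (W₁..W₃)·(W₄..W₄) → 8160+0+19·12·13 = 11124.
Best split is after W₃, i.e. k = 3.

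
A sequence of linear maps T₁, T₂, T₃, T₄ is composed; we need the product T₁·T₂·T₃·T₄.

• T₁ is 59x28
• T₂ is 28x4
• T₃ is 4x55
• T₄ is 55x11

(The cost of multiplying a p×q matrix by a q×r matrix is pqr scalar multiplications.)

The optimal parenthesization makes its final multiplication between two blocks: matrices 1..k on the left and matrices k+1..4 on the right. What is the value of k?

2

Adjacent pairs: T₁T₂ = 59·28·4 = 6608; T₂T₃ = 28·4·55 = 6160; T₃T₄ = 4·55·11 = 2420.
Length 3: T₁..T₃: k=1: 0+6160+59·28·55=97020; k=2: 6608+0+59·4·55=19588 → min 19588 | T₂..T₄: k=2: 0+2420+28·4·11=3652; k=3: 6160+0+28·55·11=23100 → min 3652.
Top-level splits: k=1: (T₁..T₁)·(T₂..T₄) → 0+3652+59·28·11 = 21824; k=2: (T₁..T₂)·(T₃..T₄) → 6608+2420+59·4·11 = 11624; k=3: (T₁..T₃)·(T₄..T₄) → 19588+0+59·55·11 = 55283.
Best split is after T₂, i.e. k = 2.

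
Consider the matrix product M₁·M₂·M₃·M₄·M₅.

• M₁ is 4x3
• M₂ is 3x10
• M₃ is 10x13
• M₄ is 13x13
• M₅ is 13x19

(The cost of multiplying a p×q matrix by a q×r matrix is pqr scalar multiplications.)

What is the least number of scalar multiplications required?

1866

Adjacent pairs: M₁M₂ = 4·3·10 = 120; M₂M₃ = 3·10·13 = 390; M₃M₄ = 10·13·13 = 1690; M₄M₅ = 13·13·19 = 3211.
Length 3: M₁..M₃: k=1: 0+390+4·3·13=546; k=2: 120+0+4·10·13=640 → min 546 | M₂..M₄: k=2: 0+1690+3·10·13=2080; k=3: 390+0+3·13·13=897 → min 897 | M₃..M₅: k=3: 0+3211+10·13·19=5681; k=4: 1690+0+10·13·19=4160 → min 4160.
Length 4: M₁..M₄: k=1: 0+897+4·3·13=1053; k=2: 120+1690+4·10·13=2330; k=3: 546+0+4·13·13=1222 → min 1053 | M₂..M₅: k=2: 0+4160+3·10·19=4730; k=3: 390+3211+3·13·19=4342; k=4: 897+0+3·13·19=1638 → min 1638.
Length 5: M₁..M₅: k=1: 0+1638+4·3·19=1866; k=2: 120+4160+4·10·19=5040; k=3: 546+3211+4·13·19=4745; k=4: 1053+0+4·13·19=2041 → min 1866.
Optimal order: (M₁·(((M₂·M₃)·M₄)·M₅)) with cost 1866.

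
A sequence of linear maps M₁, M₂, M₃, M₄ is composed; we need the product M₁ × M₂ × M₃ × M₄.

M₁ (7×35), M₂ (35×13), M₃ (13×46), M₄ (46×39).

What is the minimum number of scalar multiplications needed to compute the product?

19929

Adjacent pairs: M₁M₂ = 7·35·13 = 3185; M₂M₃ = 35·13·46 = 20930; M₃M₄ = 13·46·39 = 23322.
Length 3: M₁..M₃: k=1: 0+20930+7·35·46=32200; k=2: 3185+0+7·13·46=7371 → min 7371 | M₂..M₄: k=2: 0+23322+35·13·39=41067; k=3: 20930+0+35·46·39=83720 → min 41067.
Length 4: M₁..M₄: k=1: 0+41067+7·35·39=50622; k=2: 3185+23322+7·13·39=30056; k=3: 7371+0+7·46·39=19929 → min 19929.
Optimal order: (((M₁ × M₂) × M₃) × M₄) with cost 19929.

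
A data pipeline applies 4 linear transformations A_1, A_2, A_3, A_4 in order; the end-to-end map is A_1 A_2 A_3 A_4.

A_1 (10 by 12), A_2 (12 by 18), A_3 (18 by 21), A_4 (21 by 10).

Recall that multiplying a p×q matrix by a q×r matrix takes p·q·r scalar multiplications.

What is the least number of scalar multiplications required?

Adjacent pairs: A_1A_2 = 10·12·18 = 2160; A_2A_3 = 12·18·21 = 4536; A_3A_4 = 18·21·10 = 3780.
Length 3: A_1..A_3: k=1: 0+4536+10·12·21=7056; k=2: 2160+0+10·18·21=5940 → min 5940 | A_2..A_4: k=2: 0+3780+12·18·10=5940; k=3: 4536+0+12·21·10=7056 → min 5940.
Length 4: A_1..A_4: k=1: 0+5940+10·12·10=7140; k=2: 2160+3780+10·18·10=7740; k=3: 5940+0+10·21·10=8040 → min 7140.
Optimal order: (A_1 (A_2 (A_3 A_4))) with cost 7140.

7140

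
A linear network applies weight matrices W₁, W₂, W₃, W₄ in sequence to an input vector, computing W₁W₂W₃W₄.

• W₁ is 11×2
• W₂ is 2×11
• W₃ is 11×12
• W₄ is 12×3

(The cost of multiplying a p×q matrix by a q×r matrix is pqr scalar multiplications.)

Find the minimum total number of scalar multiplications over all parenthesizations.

Adjacent pairs: W₁W₂ = 11·2·11 = 242; W₂W₃ = 2·11·12 = 264; W₃W₄ = 11·12·3 = 396.
Length 3: W₁..W₃: k=1: 0+264+11·2·12=528; k=2: 242+0+11·11·12=1694 → min 528 | W₂..W₄: k=2: 0+396+2·11·3=462; k=3: 264+0+2·12·3=336 → min 336.
Length 4: W₁..W₄: k=1: 0+336+11·2·3=402; k=2: 242+396+11·11·3=1001; k=3: 528+0+11·12·3=924 → min 402.
Optimal order: (W₁((W₂W₃)W₄)) with cost 402.

402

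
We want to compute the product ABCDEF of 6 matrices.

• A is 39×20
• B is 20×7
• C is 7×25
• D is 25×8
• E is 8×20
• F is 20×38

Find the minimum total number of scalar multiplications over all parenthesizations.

Adjacent pairs: AB = 39·20·7 = 5460; BC = 20·7·25 = 3500; CD = 7·25·8 = 1400; DE = 25·8·20 = 4000; EF = 8·20·38 = 6080.
Length 3: A..C: k=1: 0+3500+39·20·25=23000; k=2: 5460+0+39·7·25=12285 → min 12285 | B..D: k=2: 0+1400+20·7·8=2520; k=3: 3500+0+20·25·8=7500 → min 2520 | C..E: k=3: 0+4000+7·25·20=7500; k=4: 1400+0+7·8·20=2520 → min 2520 | D..F: k=4: 0+6080+25·8·38=13680; k=5: 4000+0+25·20·38=23000 → min 13680.
Length 4: A..D: k=1: 0+2520+39·20·8=8760; k=2: 5460+1400+39·7·8=9044; k=3: 12285+0+39·25·8=20085 → min 8760 | B..E: k=2: 0+2520+20·7·20=5320; k=3: 3500+4000+20·25·20=17500; k=4: 2520+0+20·8·20=5720 → min 5320 | C..F: k=3: 0+13680+7·25·38=20330; k=4: 1400+6080+7·8·38=9608; k=5: 2520+0+7·20·38=7840 → min 7840.
Length 5: A..E: k=1: 0+5320+39·20·20=20920; k=2: 5460+2520+39·7·20=13440; k=3: 12285+4000+39·25·20=35785; k=4: 8760+0+39·8·20=15000 → min 13440 | B..F: k=2: 0+7840+20·7·38=13160; k=3: 3500+13680+20·25·38=36180; k=4: 2520+6080+20·8·38=14680; k=5: 5320+0+20·20·38=20520 → min 13160.
Length 6: A..F: k=1: 0+13160+39·20·38=42800; k=2: 5460+7840+39·7·38=23674; k=3: 12285+13680+39·25·38=63015; k=4: 8760+6080+39·8·38=26696; k=5: 13440+0+39·20·38=43080 → min 23674.
Optimal order: ((AB)(((CD)E)F)) with cost 23674.

23674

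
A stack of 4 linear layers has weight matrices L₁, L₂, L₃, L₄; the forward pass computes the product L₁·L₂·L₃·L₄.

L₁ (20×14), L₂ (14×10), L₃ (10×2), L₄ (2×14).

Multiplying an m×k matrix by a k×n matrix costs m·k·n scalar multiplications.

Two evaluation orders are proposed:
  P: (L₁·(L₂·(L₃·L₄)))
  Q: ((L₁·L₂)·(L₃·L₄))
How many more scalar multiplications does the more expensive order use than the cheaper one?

Order P = (L₁·(L₂·(L₃·L₄))): (L₃·L₄): 10×2 by 2×14 → 10×14, cost 10·2·14 = 280; (L₂·(L₃·L₄)): 14×10 by 10×14 → 14×14, cost 14·10·14 = 1960; cumulative 2240; (L₁·(L₂·(L₃·L₄))): 20×14 by 14×14 → 20×14, cost 20·14·14 = 3920; cumulative 6160. Total 6160.
Order Q = ((L₁·L₂)·(L₃·L₄)): (L₁·L₂): 20×14 by 14×10 → 20×10, cost 20·14·10 = 2800; (L₃·L₄): 10×2 by 2×14 → 10×14, cost 10·2·14 = 280; ((L₁·L₂)·(L₃·L₄)): 20×10 by 10×14 → 20×14, cost 20·10·14 = 2800; cumulative 5880. Total 5880.
Difference: |6160 − 5880| = 280.

280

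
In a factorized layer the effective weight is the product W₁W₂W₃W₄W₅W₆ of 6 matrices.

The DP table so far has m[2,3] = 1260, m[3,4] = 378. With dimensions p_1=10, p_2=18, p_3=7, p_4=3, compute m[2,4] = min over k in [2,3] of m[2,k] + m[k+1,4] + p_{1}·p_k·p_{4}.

918

m[2,4] = min over k∈[2,3] of m[2,k]+m[k+1,4]+p_{1}·p_k·p_{4}.
k=2: 0 + 378 + 10·18·3 = 918; k=3: 1260 + 0 + 10·7·3 = 1470.
Minimum: 918 at k=2.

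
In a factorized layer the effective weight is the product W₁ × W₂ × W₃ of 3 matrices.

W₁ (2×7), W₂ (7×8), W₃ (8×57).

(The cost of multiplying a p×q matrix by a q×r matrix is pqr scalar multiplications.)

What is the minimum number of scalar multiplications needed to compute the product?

1024

Order (W₁ × (W₂ × W₃)): (W₂ × W₃): 7×8 by 8×57 → 7×57, cost 7·8·57 = 3192; (W₁ × (W₂ × W₃)): 2×7 by 7×57 → 2×57, cost 2·7·57 = 798; cumulative 3990. Total 3990.
Order ((W₁ × W₂) × W₃): (W₁ × W₂): 2×7 by 7×8 → 2×8, cost 2·7·8 = 112; ((W₁ × W₂) × W₃): 2×8 by 8×57 → 2×57, cost 2·8·57 = 912; cumulative 1024. Total 1024.
Minimum: 1024.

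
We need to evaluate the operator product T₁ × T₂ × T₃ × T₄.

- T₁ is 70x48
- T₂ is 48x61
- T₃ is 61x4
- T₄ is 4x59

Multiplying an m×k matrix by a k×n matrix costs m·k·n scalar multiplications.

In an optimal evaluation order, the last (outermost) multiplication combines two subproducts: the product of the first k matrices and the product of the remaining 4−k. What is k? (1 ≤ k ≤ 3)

3

Adjacent pairs: T₁T₂ = 70·48·61 = 204960; T₂T₃ = 48·61·4 = 11712; T₃T₄ = 61·4·59 = 14396.
Length 3: T₁..T₃: k=1: 0+11712+70·48·4=25152; k=2: 204960+0+70·61·4=222040 → min 25152 | T₂..T₄: k=2: 0+14396+48·61·59=187148; k=3: 11712+0+48·4·59=23040 → min 23040.
Top-level splits: k=1: (T₁..T₁)·(T₂..T₄) → 0+23040+70·48·59 = 221280; k=2: (T₁..T₂)·(T₃..T₄) → 204960+14396+70·61·59 = 471286; k=3: (T₁..T₃)·(T₄..T₄) → 25152+0+70·4·59 = 41672.
Best split is after T₃, i.e. k = 3.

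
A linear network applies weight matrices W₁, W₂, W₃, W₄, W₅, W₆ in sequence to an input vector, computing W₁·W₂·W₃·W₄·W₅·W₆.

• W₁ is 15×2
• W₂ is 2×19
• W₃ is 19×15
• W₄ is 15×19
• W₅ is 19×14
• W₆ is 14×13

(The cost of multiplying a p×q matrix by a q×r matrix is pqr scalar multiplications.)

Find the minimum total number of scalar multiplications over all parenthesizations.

2426

Adjacent pairs: W₁W₂ = 15·2·19 = 570; W₂W₃ = 2·19·15 = 570; W₃W₄ = 19·15·19 = 5415; W₄W₅ = 15·19·14 = 3990; W₅W₆ = 19·14·13 = 3458.
Length 3: W₁..W₃: k=1: 0+570+15·2·15=1020; k=2: 570+0+15·19·15=4845 → min 1020 | W₂..W₄: k=2: 0+5415+2·19·19=6137; k=3: 570+0+2·15·19=1140 → min 1140 | W₃..W₅: k=3: 0+3990+19·15·14=7980; k=4: 5415+0+19·19·14=10469 → min 7980 | W₄..W₆: k=4: 0+3458+15·19·13=7163; k=5: 3990+0+15·14·13=6720 → min 6720.
Length 4: W₁..W₄: k=1: 0+1140+15·2·19=1710; k=2: 570+5415+15·19·19=11400; k=3: 1020+0+15·15·19=5295 → min 1710 | W₂..W₅: k=2: 0+7980+2·19·14=8512; k=3: 570+3990+2·15·14=4980; k=4: 1140+0+2·19·14=1672 → min 1672 | W₃..W₆: k=3: 0+6720+19·15·13=10425; k=4: 5415+3458+19·19·13=13566; k=5: 7980+0+19·14·13=11438 → min 10425.
Length 5: W₁..W₅: k=1: 0+1672+15·2·14=2092; k=2: 570+7980+15·19·14=12540; k=3: 1020+3990+15·15·14=8160; k=4: 1710+0+15·19·14=5700 → min 2092 | W₂..W₆: k=2: 0+10425+2·19·13=10919; k=3: 570+6720+2·15·13=7680; k=4: 1140+3458+2·19·13=5092; k=5: 1672+0+2·14·13=2036 → min 2036.
Length 6: W₁..W₆: k=1: 0+2036+15·2·13=2426; k=2: 570+10425+15·19·13=14700; k=3: 1020+6720+15·15·13=10665; k=4: 1710+3458+15·19·13=8873; k=5: 2092+0+15·14·13=4822 → min 2426.
Optimal order: (W₁·((((W₂·W₃)·W₄)·W₅)·W₆)) with cost 2426.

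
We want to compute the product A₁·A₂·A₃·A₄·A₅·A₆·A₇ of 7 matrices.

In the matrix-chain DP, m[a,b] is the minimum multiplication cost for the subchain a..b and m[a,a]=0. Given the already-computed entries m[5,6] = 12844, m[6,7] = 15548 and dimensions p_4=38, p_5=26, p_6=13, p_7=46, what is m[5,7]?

m[5,7] = min over k∈[5,6] of m[5,k]+m[k+1,7]+p_{4}·p_k·p_{7}.
k=5: 0 + 15548 + 38·26·46 = 60996; k=6: 12844 + 0 + 38·13·46 = 35568.
Minimum: 35568 at k=6.

35568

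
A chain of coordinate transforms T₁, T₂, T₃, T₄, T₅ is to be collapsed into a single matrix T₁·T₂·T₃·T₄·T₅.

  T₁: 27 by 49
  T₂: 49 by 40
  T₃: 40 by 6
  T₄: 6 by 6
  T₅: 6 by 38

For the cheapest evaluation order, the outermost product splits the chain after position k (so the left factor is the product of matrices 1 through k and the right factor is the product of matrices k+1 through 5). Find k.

Adjacent pairs: T₁T₂ = 27·49·40 = 52920; T₂T₃ = 49·40·6 = 11760; T₃T₄ = 40·6·6 = 1440; T₄T₅ = 6·6·38 = 1368.
Length 3: T₁..T₃: k=1: 0+11760+27·49·6=19698; k=2: 52920+0+27·40·6=59400 → min 19698 | T₂..T₄: k=2: 0+1440+49·40·6=13200; k=3: 11760+0+49·6·6=13524 → min 13200 | T₃..T₅: k=3: 0+1368+40·6·38=10488; k=4: 1440+0+40·6·38=10560 → min 10488.
Length 4: T₁..T₄: k=1: 0+13200+27·49·6=21138; k=2: 52920+1440+27·40·6=60840; k=3: 19698+0+27·6·6=20670 → min 20670 | T₂..T₅: k=2: 0+10488+49·40·38=84968; k=3: 11760+1368+49·6·38=24300; k=4: 13200+0+49·6·38=24372 → min 24300.
Top-level splits: k=1: (T₁..T₁)·(T₂..T₅) → 0+24300+27·49·38 = 74574; k=2: (T₁..T₂)·(T₃..T₅) → 52920+10488+27·40·38 = 104448; k=3: (T₁..T₃)·(T₄..T₅) → 19698+1368+27·6·38 = 27222; k=4: (T₁..T₄)·(T₅..T₅) → 20670+0+27·6·38 = 26826.
Best split is after T₄, i.e. k = 4.

4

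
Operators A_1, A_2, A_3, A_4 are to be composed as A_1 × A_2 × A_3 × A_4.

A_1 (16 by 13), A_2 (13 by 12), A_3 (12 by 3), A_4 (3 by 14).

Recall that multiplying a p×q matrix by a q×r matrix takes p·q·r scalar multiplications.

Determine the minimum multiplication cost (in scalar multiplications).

Adjacent pairs: A_1A_2 = 16·13·12 = 2496; A_2A_3 = 13·12·3 = 468; A_3A_4 = 12·3·14 = 504.
Length 3: A_1..A_3: k=1: 0+468+16·13·3=1092; k=2: 2496+0+16·12·3=3072 → min 1092 | A_2..A_4: k=2: 0+504+13·12·14=2688; k=3: 468+0+13·3·14=1014 → min 1014.
Length 4: A_1..A_4: k=1: 0+1014+16·13·14=3926; k=2: 2496+504+16·12·14=5688; k=3: 1092+0+16·3·14=1764 → min 1764.
Optimal order: ((A_1 × (A_2 × A_3)) × A_4) with cost 1764.

1764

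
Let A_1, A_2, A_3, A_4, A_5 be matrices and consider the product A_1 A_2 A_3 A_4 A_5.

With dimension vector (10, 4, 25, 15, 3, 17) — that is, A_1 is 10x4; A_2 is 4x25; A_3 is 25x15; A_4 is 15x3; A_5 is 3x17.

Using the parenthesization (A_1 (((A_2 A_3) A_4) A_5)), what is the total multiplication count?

2564

(A_2 A_3): 4×25 by 25×15 → 4×15, cost 4·25·15 = 1500
((A_2 A_3) A_4): 4×15 by 15×3 → 4×3, cost 4·15·3 = 180; cumulative 1680
(((A_2 A_3) A_4) A_5): 4×3 by 3×17 → 4×17, cost 4·3·17 = 204; cumulative 1884
(A_1 (((A_2 A_3) A_4) A_5)): 10×4 by 4×17 → 10×17, cost 10·4·17 = 680; cumulative 2564
Total: 2564 scalar multiplications.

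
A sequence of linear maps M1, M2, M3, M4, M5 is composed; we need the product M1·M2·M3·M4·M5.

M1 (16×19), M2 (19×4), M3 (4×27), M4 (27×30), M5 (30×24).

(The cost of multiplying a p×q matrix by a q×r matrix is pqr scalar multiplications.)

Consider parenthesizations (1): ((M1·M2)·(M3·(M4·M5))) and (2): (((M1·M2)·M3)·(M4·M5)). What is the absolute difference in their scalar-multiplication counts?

7968

Order (1) = ((M1·M2)·(M3·(M4·M5))): (M1·M2): 16×19 by 19×4 → 16×4, cost 16·19·4 = 1216; (M4·M5): 27×30 by 30×24 → 27×24, cost 27·30·24 = 19440; (M3·(M4·M5)): 4×27 by 27×24 → 4×24, cost 4·27·24 = 2592; cumulative 22032; ((M1·M2)·(M3·(M4·M5))): 16×4 by 4×24 → 16×24, cost 16·4·24 = 1536; cumulative 24784. Total 24784.
Order (2) = (((M1·M2)·M3)·(M4·M5)): (M1·M2): 16×19 by 19×4 → 16×4, cost 16·19·4 = 1216; ((M1·M2)·M3): 16×4 by 4×27 → 16×27, cost 16·4·27 = 1728; cumulative 2944; (M4·M5): 27×30 by 30×24 → 27×24, cost 27·30·24 = 19440; (((M1·M2)·M3)·(M4·M5)): 16×27 by 27×24 → 16×24, cost 16·27·24 = 10368; cumulative 32752. Total 32752.
Difference: |24784 − 32752| = 7968.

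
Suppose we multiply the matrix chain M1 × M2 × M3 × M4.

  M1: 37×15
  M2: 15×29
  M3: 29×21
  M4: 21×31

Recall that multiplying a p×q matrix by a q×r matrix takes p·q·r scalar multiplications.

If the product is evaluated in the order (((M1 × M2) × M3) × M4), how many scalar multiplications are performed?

62715

(M1 × M2): 37×15 by 15×29 → 37×29, cost 37·15·29 = 16095
((M1 × M2) × M3): 37×29 by 29×21 → 37×21, cost 37·29·21 = 22533; cumulative 38628
(((M1 × M2) × M3) × M4): 37×21 by 21×31 → 37×31, cost 37·21·31 = 24087; cumulative 62715
Total: 62715 scalar multiplications.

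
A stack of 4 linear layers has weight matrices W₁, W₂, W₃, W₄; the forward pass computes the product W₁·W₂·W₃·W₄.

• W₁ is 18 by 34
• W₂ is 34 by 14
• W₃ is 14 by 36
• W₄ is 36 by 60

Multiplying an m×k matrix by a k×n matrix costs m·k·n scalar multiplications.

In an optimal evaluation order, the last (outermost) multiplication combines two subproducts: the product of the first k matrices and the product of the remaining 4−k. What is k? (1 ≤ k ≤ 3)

Adjacent pairs: W₁W₂ = 18·34·14 = 8568; W₂W₃ = 34·14·36 = 17136; W₃W₄ = 14·36·60 = 30240.
Length 3: W₁..W₃: k=1: 0+17136+18·34·36=39168; k=2: 8568+0+18·14·36=17640 → min 17640 | W₂..W₄: k=2: 0+30240+34·14·60=58800; k=3: 17136+0+34·36·60=90576 → min 58800.
Top-level splits: k=1: (W₁..W₁)·(W₂..W₄) → 0+58800+18·34·60 = 95520; k=2: (W₁..W₂)·(W₃..W₄) → 8568+30240+18·14·60 = 53928; k=3: (W₁..W₃)·(W₄..W₄) → 17640+0+18·36·60 = 56520.
Best split is after W₂, i.e. k = 2.

2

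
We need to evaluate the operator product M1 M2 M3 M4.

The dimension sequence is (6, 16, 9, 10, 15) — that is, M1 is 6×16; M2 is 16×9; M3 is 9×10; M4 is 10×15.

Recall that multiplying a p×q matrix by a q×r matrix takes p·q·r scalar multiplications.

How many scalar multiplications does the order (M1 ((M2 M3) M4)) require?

5280

(M2 M3): 16×9 by 9×10 → 16×10, cost 16·9·10 = 1440
((M2 M3) M4): 16×10 by 10×15 → 16×15, cost 16·10·15 = 2400; cumulative 3840
(M1 ((M2 M3) M4)): 6×16 by 16×15 → 6×15, cost 6·16·15 = 1440; cumulative 5280
Total: 5280 scalar multiplications.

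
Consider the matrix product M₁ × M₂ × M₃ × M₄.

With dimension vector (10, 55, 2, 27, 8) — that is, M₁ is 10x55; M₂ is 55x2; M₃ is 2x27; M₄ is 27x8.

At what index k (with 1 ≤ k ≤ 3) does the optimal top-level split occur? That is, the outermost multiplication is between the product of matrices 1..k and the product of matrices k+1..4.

Adjacent pairs: M₁M₂ = 10·55·2 = 1100; M₂M₃ = 55·2·27 = 2970; M₃M₄ = 2·27·8 = 432.
Length 3: M₁..M₃: k=1: 0+2970+10·55·27=17820; k=2: 1100+0+10·2·27=1640 → min 1640 | M₂..M₄: k=2: 0+432+55·2·8=1312; k=3: 2970+0+55·27·8=14850 → min 1312.
Top-level splits: k=1: (M₁..M₁)·(M₂..M₄) → 0+1312+10·55·8 = 5712; k=2: (M₁..M₂)·(M₃..M₄) → 1100+432+10·2·8 = 1692; k=3: (M₁..M₃)·(M₄..M₄) → 1640+0+10·27·8 = 3800.
Best split is after M₂, i.e. k = 2.

2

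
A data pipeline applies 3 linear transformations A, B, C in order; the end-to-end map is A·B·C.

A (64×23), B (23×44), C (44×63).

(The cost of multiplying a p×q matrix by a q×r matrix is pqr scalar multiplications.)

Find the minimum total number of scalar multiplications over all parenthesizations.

156492

Order (A·(B·C)): (B·C): 23×44 by 44×63 → 23×63, cost 23·44·63 = 63756; (A·(B·C)): 64×23 by 23×63 → 64×63, cost 64·23·63 = 92736; cumulative 156492. Total 156492.
Order ((A·B)·C): (A·B): 64×23 by 23×44 → 64×44, cost 64·23·44 = 64768; ((A·B)·C): 64×44 by 44×63 → 64×63, cost 64·44·63 = 177408; cumulative 242176. Total 242176.
Minimum: 156492.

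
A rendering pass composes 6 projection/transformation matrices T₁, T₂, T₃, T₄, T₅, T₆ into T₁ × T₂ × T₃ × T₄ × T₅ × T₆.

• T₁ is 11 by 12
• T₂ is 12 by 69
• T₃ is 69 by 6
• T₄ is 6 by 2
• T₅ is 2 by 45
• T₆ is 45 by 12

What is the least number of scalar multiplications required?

Adjacent pairs: T₁T₂ = 11·12·69 = 9108; T₂T₃ = 12·69·6 = 4968; T₃T₄ = 69·6·2 = 828; T₄T₅ = 6·2·45 = 540; T₅T₆ = 2·45·12 = 1080.
Length 3: T₁..T₃: k=1: 0+4968+11·12·6=5760; k=2: 9108+0+11·69·6=13662 → min 5760 | T₂..T₄: k=2: 0+828+12·69·2=2484; k=3: 4968+0+12·6·2=5112 → min 2484 | T₃..T₅: k=3: 0+540+69·6·45=19170; k=4: 828+0+69·2·45=7038 → min 7038 | T₄..T₆: k=4: 0+1080+6·2·12=1224; k=5: 540+0+6·45·12=3780 → min 1224.
Length 4: T₁..T₄: k=1: 0+2484+11·12·2=2748; k=2: 9108+828+11·69·2=11454; k=3: 5760+0+11·6·2=5892 → min 2748 | T₂..T₅: k=2: 0+7038+12·69·45=44298; k=3: 4968+540+12·6·45=8748; k=4: 2484+0+12·2·45=3564 → min 3564 | T₃..T₆: k=3: 0+1224+69·6·12=6192; k=4: 828+1080+69·2·12=3564; k=5: 7038+0+69·45·12=44298 → min 3564.
Length 5: T₁..T₅: k=1: 0+3564+11·12·45=9504; k=2: 9108+7038+11·69·45=50301; k=3: 5760+540+11·6·45=9270; k=4: 2748+0+11·2·45=3738 → min 3738 | T₂..T₆: k=2: 0+3564+12·69·12=13500; k=3: 4968+1224+12·6·12=7056; k=4: 2484+1080+12·2·12=3852; k=5: 3564+0+12·45·12=10044 → min 3852.
Length 6: T₁..T₆: k=1: 0+3852+11·12·12=5436; k=2: 9108+3564+11·69·12=21780; k=3: 5760+1224+11·6·12=7776; k=4: 2748+1080+11·2·12=4092; k=5: 3738+0+11·45·12=9678 → min 4092.
Optimal order: ((T₁ × (T₂ × (T₃ × T₄))) × (T₅ × T₆)) with cost 4092.

4092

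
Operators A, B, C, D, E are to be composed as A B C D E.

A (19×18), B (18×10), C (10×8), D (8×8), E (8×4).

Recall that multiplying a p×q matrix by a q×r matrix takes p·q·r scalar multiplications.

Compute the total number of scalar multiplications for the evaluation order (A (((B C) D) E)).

(B C): 18×10 by 10×8 → 18×8, cost 18·10·8 = 1440
((B C) D): 18×8 by 8×8 → 18×8, cost 18·8·8 = 1152; cumulative 2592
(((B C) D) E): 18×8 by 8×4 → 18×4, cost 18·8·4 = 576; cumulative 3168
(A (((B C) D) E)): 19×18 by 18×4 → 19×4, cost 19·18·4 = 1368; cumulative 4536
Total: 4536 scalar multiplications.

4536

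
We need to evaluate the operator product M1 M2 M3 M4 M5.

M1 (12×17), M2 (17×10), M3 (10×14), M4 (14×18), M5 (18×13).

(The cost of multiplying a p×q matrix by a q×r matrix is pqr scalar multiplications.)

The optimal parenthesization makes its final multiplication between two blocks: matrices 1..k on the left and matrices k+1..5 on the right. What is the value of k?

Adjacent pairs: M1M2 = 12·17·10 = 2040; M2M3 = 17·10·14 = 2380; M3M4 = 10·14·18 = 2520; M4M5 = 14·18·13 = 3276.
Length 3: M1..M3: k=1: 0+2380+12·17·14=5236; k=2: 2040+0+12·10·14=3720 → min 3720 | M2..M4: k=2: 0+2520+17·10·18=5580; k=3: 2380+0+17·14·18=6664 → min 5580 | M3..M5: k=3: 0+3276+10·14·13=5096; k=4: 2520+0+10·18·13=4860 → min 4860.
Length 4: M1..M4: k=1: 0+5580+12·17·18=9252; k=2: 2040+2520+12·10·18=6720; k=3: 3720+0+12·14·18=6744 → min 6720 | M2..M5: k=2: 0+4860+17·10·13=7070; k=3: 2380+3276+17·14·13=8750; k=4: 5580+0+17·18·13=9558 → min 7070.
Top-level splits: k=1: (M1..M1)·(M2..M5) → 0+7070+12·17·13 = 9722; k=2: (M1..M2)·(M3..M5) → 2040+4860+12·10·13 = 8460; k=3: (M1..M3)·(M4..M5) → 3720+3276+12·14·13 = 9180; k=4: (M1..M4)·(M5..M5) → 6720+0+12·18·13 = 9528.
Best split is after M2, i.e. k = 2.

2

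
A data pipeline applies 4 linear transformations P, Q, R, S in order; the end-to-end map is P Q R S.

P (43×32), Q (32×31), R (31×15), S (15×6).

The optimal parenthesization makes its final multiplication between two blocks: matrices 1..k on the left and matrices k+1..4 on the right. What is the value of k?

Adjacent pairs: PQ = 43·32·31 = 42656; QR = 32·31·15 = 14880; RS = 31·15·6 = 2790.
Length 3: P..R: k=1: 0+14880+43·32·15=35520; k=2: 42656+0+43·31·15=62651 → min 35520 | Q..S: k=2: 0+2790+32·31·6=8742; k=3: 14880+0+32·15·6=17760 → min 8742.
Top-level splits: k=1: (P..P)·(Q..S) → 0+8742+43·32·6 = 16998; k=2: (P..Q)·(R..S) → 42656+2790+43·31·6 = 53444; k=3: (P..R)·(S..S) → 35520+0+43·15·6 = 39390.
Best split is after P, i.e. k = 1.

1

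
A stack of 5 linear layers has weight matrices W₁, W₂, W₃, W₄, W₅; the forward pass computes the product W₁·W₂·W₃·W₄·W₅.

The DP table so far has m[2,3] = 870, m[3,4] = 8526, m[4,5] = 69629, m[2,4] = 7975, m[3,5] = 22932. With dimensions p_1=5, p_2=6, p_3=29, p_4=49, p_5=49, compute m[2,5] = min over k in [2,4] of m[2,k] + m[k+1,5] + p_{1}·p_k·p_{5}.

19980

m[2,5] = min over k∈[2,4] of m[2,k]+m[k+1,5]+p_{1}·p_k·p_{5}.
k=2: 0 + 22932 + 5·6·49 = 24402; k=3: 870 + 69629 + 5·29·49 = 77604; k=4: 7975 + 0 + 5·49·49 = 19980.
Minimum: 19980 at k=4.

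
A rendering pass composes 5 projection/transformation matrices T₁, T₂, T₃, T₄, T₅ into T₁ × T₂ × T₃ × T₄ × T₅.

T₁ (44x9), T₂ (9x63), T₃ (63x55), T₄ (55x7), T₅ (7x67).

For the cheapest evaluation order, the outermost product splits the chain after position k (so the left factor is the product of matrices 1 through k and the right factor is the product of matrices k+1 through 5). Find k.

4

Adjacent pairs: T₁T₂ = 44·9·63 = 24948; T₂T₃ = 9·63·55 = 31185; T₃T₄ = 63·55·7 = 24255; T₄T₅ = 55·7·67 = 25795.
Length 3: T₁..T₃: k=1: 0+31185+44·9·55=52965; k=2: 24948+0+44·63·55=177408 → min 52965 | T₂..T₄: k=2: 0+24255+9·63·7=28224; k=3: 31185+0+9·55·7=34650 → min 28224 | T₃..T₅: k=3: 0+25795+63·55·67=257950; k=4: 24255+0+63·7·67=53802 → min 53802.
Length 4: T₁..T₄: k=1: 0+28224+44·9·7=30996; k=2: 24948+24255+44·63·7=68607; k=3: 52965+0+44·55·7=69905 → min 30996 | T₂..T₅: k=2: 0+53802+9·63·67=91791; k=3: 31185+25795+9·55·67=90145; k=4: 28224+0+9·7·67=32445 → min 32445.
Top-level splits: k=1: (T₁..T₁)·(T₂..T₅) → 0+32445+44·9·67 = 58977; k=2: (T₁..T₂)·(T₃..T₅) → 24948+53802+44·63·67 = 264474; k=3: (T₁..T₃)·(T₄..T₅) → 52965+25795+44·55·67 = 240900; k=4: (T₁..T₄)·(T₅..T₅) → 30996+0+44·7·67 = 51632.
Best split is after T₄, i.e. k = 4.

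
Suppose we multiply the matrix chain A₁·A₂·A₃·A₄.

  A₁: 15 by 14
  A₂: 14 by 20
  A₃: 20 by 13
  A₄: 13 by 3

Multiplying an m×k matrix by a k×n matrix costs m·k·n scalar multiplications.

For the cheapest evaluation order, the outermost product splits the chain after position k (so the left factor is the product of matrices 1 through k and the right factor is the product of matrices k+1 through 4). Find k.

Adjacent pairs: A₁A₂ = 15·14·20 = 4200; A₂A₃ = 14·20·13 = 3640; A₃A₄ = 20·13·3 = 780.
Length 3: A₁..A₃: k=1: 0+3640+15·14·13=6370; k=2: 4200+0+15·20·13=8100 → min 6370 | A₂..A₄: k=2: 0+780+14·20·3=1620; k=3: 3640+0+14·13·3=4186 → min 1620.
Top-level splits: k=1: (A₁..A₁)·(A₂..A₄) → 0+1620+15·14·3 = 2250; k=2: (A₁..A₂)·(A₃..A₄) → 4200+780+15·20·3 = 5880; k=3: (A₁..A₃)·(A₄..A₄) → 6370+0+15·13·3 = 6955.
Best split is after A₁, i.e. k = 1.

1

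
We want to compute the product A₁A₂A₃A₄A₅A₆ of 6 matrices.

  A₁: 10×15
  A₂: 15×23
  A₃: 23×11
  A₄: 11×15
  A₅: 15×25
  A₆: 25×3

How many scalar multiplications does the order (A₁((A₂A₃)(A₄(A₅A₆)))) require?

(A₂A₃): 15×23 by 23×11 → 15×11, cost 15·23·11 = 3795
(A₅A₆): 15×25 by 25×3 → 15×3, cost 15·25·3 = 1125
(A₄(A₅A₆)): 11×15 by 15×3 → 11×3, cost 11·15·3 = 495; cumulative 1620
((A₂A₃)(A₄(A₅A₆))): 15×11 by 11×3 → 15×3, cost 15·11·3 = 495; cumulative 5910
(A₁((A₂A₃)(A₄(A₅A₆)))): 10×15 by 15×3 → 10×3, cost 10·15·3 = 450; cumulative 6360
Total: 6360 scalar multiplications.

6360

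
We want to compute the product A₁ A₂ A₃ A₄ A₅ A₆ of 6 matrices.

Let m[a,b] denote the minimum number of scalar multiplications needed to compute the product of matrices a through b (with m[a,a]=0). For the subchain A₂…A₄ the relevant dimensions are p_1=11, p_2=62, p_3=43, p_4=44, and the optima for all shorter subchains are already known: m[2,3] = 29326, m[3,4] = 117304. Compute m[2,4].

m[2,4] = min over k∈[2,3] of m[2,k]+m[k+1,4]+p_{1}·p_k·p_{4}.
k=2: 0 + 117304 + 11·62·44 = 147312; k=3: 29326 + 0 + 11·43·44 = 50138.
Minimum: 50138 at k=3.

50138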